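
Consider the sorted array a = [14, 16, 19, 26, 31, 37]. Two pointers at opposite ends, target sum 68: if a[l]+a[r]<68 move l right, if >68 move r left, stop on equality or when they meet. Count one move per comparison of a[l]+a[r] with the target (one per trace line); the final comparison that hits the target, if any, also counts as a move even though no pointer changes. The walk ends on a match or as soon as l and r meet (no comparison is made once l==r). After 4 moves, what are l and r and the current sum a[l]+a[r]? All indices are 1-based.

l=1 r=6: 14+37=51 <68, l++
l=2 r=6: 16+37=53 <68, l++
l=3 r=6: 19+37=56 <68, l++
l=4 r=6: 26+37=63 <68, l++

l=5, r=6, sum=68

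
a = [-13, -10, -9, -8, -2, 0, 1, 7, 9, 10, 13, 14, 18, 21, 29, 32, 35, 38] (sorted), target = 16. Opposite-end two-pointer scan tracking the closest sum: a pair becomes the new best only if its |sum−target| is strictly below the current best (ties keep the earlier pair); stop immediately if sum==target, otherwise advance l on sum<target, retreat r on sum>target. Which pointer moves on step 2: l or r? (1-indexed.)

l=1 r=18: -13+38=25 d=9 *, r--
l=1 r=17: -13+35=22 d=6 *, r--

r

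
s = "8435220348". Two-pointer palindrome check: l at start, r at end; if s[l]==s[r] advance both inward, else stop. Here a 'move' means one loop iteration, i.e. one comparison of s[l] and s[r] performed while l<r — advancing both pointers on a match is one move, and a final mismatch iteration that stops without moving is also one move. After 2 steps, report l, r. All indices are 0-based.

l=0 r=9: '8'=='8', l++,r--
l=1 r=8: '4'=='4', l++,r--

l=2, r=7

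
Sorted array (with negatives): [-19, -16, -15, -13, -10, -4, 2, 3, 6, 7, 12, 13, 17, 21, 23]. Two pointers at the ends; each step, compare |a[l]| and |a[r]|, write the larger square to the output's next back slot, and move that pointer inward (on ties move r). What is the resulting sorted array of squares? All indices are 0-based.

[0,14] |-19|<=|23| out[14]=529 → r--
[0,13] |-19|<=|21| out[13]=441 → r--
[0,12] |-19|>|17| out[12]=361 → l++
[1,12] |-16|<=|17| out[11]=289 → r--
[1,11] |-16|>|13| out[10]=256 → l++
[2,11] |-15|>|13| out[9]=225 → l++
[3,11] |-13|<=|13| out[8]=169 → r--
[3,10] |-13|>|12| out[7]=169 → l++
[4,10] |-10|<=|12| out[6]=144 → r--
[4,9] |-10|>|7| out[5]=100 → l++
[5,9] |-4|<=|7| out[4]=49 → r--
[5,8] |-4|<=|6| out[3]=36 → r--
[5,7] |-4|>|3| out[2]=16 → l++
[6,7] |2|<=|3| out[1]=9 → r--
[6,6] |2|<=|2| out[0]=4 → r--

[4, 9, 16, 36, 49, 100, 144, 169, 169, 225, 256, 289, 361, 441, 529]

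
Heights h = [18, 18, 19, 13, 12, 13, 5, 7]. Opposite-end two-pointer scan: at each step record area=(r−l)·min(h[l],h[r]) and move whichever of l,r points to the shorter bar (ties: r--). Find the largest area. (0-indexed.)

max area = 65

l=0 r=7: min(18,7)*7=49 best=49 *, r--
l=0 r=6: min(18,5)*6=30 best=49, r--
l=0 r=5: min(18,13)*5=65 best=65 *, r--
l=0 r=4: min(18,12)*4=48 best=65, r--
l=0 r=3: min(18,13)*3=39 best=65, r--
l=0 r=2: min(18,19)*2=36 best=65, l++
l=1 r=2: min(18,19)*1=18 best=65, l++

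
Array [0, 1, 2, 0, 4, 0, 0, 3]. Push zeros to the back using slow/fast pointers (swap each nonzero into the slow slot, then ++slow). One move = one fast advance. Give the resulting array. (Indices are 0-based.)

(s=0,f=0) a[fast]=0 → fast++
(s=0,f=1) a[fast]=1≠0 swap→a[0]=1 → slow++,fast++
(s=1,f=2) a[fast]=2≠0 swap→a[1]=2 → slow++,fast++
(s=2,f=3) a[fast]=0 → fast++
(s=2,f=4) a[fast]=4≠0 swap→a[2]=4 → slow++,fast++
(s=3,f=5) a[fast]=0 → fast++
(s=3,f=6) a[fast]=0 → fast++
(s=3,f=7) a[fast]=3≠0 swap→a[3]=3 → slow++,fast++

[1, 2, 4, 3, 0, 0, 0, 0]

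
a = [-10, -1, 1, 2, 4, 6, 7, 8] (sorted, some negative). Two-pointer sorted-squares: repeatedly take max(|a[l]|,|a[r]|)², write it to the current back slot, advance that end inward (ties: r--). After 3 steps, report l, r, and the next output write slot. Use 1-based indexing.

l=1 r=8: |-10|>|8| out[8]=100, l++
l=2 r=8: |-1|<=|8| out[7]=64, r--
l=2 r=7: |-1|<=|7| out[6]=49, r--

l=2, r=6, next write slot=5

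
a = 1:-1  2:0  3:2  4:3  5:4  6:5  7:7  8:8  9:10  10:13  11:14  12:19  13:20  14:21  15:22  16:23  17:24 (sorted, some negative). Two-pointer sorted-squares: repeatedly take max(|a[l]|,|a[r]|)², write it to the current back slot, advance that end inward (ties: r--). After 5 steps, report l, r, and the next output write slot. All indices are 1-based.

l=1, r=12, next write slot=12

[1,17] |-1|<=|24| out[17]=576 → r--
[1,16] |-1|<=|23| out[16]=529 → r--
[1,15] |-1|<=|22| out[15]=484 → r--
[1,14] |-1|<=|21| out[14]=441 → r--
[1,13] |-1|<=|20| out[13]=400 → r--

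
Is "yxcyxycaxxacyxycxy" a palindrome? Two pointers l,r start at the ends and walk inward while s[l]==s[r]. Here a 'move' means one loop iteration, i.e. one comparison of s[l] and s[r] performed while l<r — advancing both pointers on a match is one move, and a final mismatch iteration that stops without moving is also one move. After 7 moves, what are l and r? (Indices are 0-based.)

l=7, r=10

[0,17] 'y'=='y' → l++,r--
[1,16] 'x'=='x' → l++,r--
[2,15] 'c'=='c' → l++,r--
[3,14] 'y'=='y' → l++,r--
[4,13] 'x'=='x' → l++,r--
[5,12] 'y'=='y' → l++,r--
[6,11] 'c'=='c' → l++,r--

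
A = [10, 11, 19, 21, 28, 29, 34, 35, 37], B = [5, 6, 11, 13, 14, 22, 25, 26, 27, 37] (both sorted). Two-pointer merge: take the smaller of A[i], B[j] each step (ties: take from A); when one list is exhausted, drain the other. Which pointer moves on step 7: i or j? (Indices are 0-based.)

j

i=0 j=0: A[i]=10>B[j]=5 take 5, j++
i=0 j=1: A[i]=10>B[j]=6 take 6, j++
i=0 j=2: A[i]=10<=B[j]=11 take 10, i++
i=1 j=2: A[i]=11<=B[j]=11 take 11, i++
i=2 j=2: A[i]=19>B[j]=11 take 11, j++
i=2 j=3: A[i]=19>B[j]=13 take 13, j++
i=2 j=4: A[i]=19>B[j]=14 take 14, j++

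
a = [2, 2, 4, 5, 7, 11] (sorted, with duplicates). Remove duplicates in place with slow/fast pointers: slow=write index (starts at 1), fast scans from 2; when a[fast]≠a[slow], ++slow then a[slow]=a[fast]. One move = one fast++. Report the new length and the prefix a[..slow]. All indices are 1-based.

length 5; prefix = [2, 4, 5, 7, 11]

slow=1 fast=2: a[fast]=2=a[slow] dup, fast++
slow=1 fast=3: a[fast]=4≠a[slow]=2 write a[2]=4, slow++,fast++
slow=2 fast=4: a[fast]=5≠a[slow]=4 write a[3]=5, slow++,fast++
slow=3 fast=5: a[fast]=7≠a[slow]=5 write a[4]=7, slow++,fast++
slow=4 fast=6: a[fast]=11≠a[slow]=7 write a[5]=11, slow++,fast++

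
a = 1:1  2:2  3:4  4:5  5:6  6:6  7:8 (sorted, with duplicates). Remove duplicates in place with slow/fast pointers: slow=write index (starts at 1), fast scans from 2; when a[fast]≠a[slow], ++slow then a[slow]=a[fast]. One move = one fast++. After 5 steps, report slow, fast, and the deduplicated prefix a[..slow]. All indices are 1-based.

slow=5, fast=7, prefix=[1, 2, 4, 5, 6]

slow=1 fast=2: a[fast]=2≠a[slow]=1 write a[2]=2, slow++,fast++
slow=2 fast=3: a[fast]=4≠a[slow]=2 write a[3]=4, slow++,fast++
slow=3 fast=4: a[fast]=5≠a[slow]=4 write a[4]=5, slow++,fast++
slow=4 fast=5: a[fast]=6≠a[slow]=5 write a[5]=6, slow++,fast++
slow=5 fast=6: a[fast]=6=a[slow] dup, fast++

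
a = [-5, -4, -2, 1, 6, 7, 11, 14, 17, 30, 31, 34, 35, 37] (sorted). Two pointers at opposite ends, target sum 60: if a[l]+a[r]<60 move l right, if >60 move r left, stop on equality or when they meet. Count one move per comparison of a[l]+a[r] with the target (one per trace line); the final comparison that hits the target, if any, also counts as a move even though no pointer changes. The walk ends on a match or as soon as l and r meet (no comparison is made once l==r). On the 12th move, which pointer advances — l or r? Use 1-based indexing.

r

[1,14] -5+37=32 <60 → l++
[2,14] -4+37=33 <60 → l++
[3,14] -2+37=35 <60 → l++
[4,14] 1+37=38 <60 → l++
[5,14] 6+37=43 <60 → l++
[6,14] 7+37=44 <60 → l++
[7,14] 11+37=48 <60 → l++
[8,14] 14+37=51 <60 → l++
[9,14] 17+37=54 <60 → l++
[10,14] 30+37=67 >60 → r--
[10,13] 30+35=65 >60 → r--
[10,12] 30+34=64 >60 → r--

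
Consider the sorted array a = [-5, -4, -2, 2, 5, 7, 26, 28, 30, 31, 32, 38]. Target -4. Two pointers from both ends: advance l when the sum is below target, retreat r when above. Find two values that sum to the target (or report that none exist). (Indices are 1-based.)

l=1 r=12: -5+38=33 >-4, r--
l=1 r=11: -5+32=27 >-4, r--
l=1 r=10: -5+31=26 >-4, r--
l=1 r=9: -5+30=25 >-4, r--
l=1 r=8: -5+28=23 >-4, r--
l=1 r=7: -5+26=21 >-4, r--
l=1 r=6: -5+7=2 >-4, r--
l=1 r=5: -5+5=0 >-4, r--
l=1 r=4: -5+2=-3 >-4, r--
l=1 r=3: -5+-2=-7 <-4, l++
l=2 r=3: -4+-2=-6 <-4, l++

no pair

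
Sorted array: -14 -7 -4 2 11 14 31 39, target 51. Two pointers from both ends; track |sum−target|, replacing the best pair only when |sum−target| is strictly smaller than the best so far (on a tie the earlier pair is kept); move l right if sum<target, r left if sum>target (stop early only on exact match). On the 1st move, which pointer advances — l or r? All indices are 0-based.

l

l=0 r=7: -14+39=25 d=26 *, l++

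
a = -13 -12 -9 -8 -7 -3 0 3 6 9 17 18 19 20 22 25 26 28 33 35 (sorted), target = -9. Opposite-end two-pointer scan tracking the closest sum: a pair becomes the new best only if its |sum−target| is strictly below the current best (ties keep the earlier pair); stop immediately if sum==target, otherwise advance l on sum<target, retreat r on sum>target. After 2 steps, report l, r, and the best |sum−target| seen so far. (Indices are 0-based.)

l=0 r=19: -13+35=22 d=31 *, r--
l=0 r=18: -13+33=20 d=29 *, r--

l=0, r=17, best |Δ|=29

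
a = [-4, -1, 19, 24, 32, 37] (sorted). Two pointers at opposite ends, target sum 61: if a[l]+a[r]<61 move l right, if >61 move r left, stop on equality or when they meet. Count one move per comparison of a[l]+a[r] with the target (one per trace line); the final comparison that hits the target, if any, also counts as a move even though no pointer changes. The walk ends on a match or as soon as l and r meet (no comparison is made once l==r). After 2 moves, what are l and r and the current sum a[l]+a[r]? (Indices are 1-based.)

l=3, r=6, sum=56

[1,6] -4+37=33 <61 → l++
[2,6] -1+37=36 <61 → l++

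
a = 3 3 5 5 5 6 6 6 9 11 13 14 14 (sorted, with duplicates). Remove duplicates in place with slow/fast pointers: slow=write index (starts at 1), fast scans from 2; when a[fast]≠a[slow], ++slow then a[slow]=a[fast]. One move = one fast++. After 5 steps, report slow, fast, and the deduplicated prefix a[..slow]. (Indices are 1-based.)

slow=1 fast=2: a[fast]=3=a[slow] dup, fast++
slow=1 fast=3: a[fast]=5≠a[slow]=3 write a[2]=5, slow++,fast++
slow=2 fast=4: a[fast]=5=a[slow] dup, fast++
slow=2 fast=5: a[fast]=5=a[slow] dup, fast++
slow=2 fast=6: a[fast]=6≠a[slow]=5 write a[3]=6, slow++,fast++

slow=3, fast=7, prefix=[3, 5, 6]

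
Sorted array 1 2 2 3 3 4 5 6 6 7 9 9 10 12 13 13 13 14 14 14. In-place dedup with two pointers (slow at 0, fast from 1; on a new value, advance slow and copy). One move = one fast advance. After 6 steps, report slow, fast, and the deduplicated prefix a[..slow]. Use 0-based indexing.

slow=4, fast=7, prefix=[1, 2, 3, 4, 5]

(s=0,f=1) a[fast]=2≠a[slow]=1 write a[1]=2 → slow++,fast++
(s=1,f=2) a[fast]=2=a[slow] dup → fast++
(s=1,f=3) a[fast]=3≠a[slow]=2 write a[2]=3 → slow++,fast++
(s=2,f=4) a[fast]=3=a[slow] dup → fast++
(s=2,f=5) a[fast]=4≠a[slow]=3 write a[3]=4 → slow++,fast++
(s=3,f=6) a[fast]=5≠a[slow]=4 write a[4]=5 → slow++,fast++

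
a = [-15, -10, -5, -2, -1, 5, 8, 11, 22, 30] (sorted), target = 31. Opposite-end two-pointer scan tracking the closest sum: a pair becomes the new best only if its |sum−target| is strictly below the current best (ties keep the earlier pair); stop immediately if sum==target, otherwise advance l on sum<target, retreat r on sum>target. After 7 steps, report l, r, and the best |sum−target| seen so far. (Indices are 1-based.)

l=7, r=9, best |Δ|=2

[1,10] -15+30=15 d=16 * → l++
[2,10] -10+30=20 d=11 * → l++
[3,10] -5+30=25 d=6 * → l++
[4,10] -2+30=28 d=3 * → l++
[5,10] -1+30=29 d=2 * → l++
[6,10] 5+30=35 d=4 → r--
[6,9] 5+22=27 d=4 → l++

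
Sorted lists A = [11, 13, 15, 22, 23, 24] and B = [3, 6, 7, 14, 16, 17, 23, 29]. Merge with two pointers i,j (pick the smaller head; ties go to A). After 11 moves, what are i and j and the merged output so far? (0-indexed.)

i=5, j=6, merged so far=[3, 6, 7, 11, 13, 14, 15, 16, 17, 22, 23]

[i=0,j=0] A[i]=11>B[j]=3 take 3 → j++
[i=0,j=1] A[i]=11>B[j]=6 take 6 → j++
[i=0,j=2] A[i]=11>B[j]=7 take 7 → j++
[i=0,j=3] A[i]=11<=B[j]=14 take 11 → i++
[i=1,j=3] A[i]=13<=B[j]=14 take 13 → i++
[i=2,j=3] A[i]=15>B[j]=14 take 14 → j++
[i=2,j=4] A[i]=15<=B[j]=16 take 15 → i++
[i=3,j=4] A[i]=22>B[j]=16 take 16 → j++
[i=3,j=5] A[i]=22>B[j]=17 take 17 → j++
[i=3,j=6] A[i]=22<=B[j]=23 take 22 → i++
[i=4,j=6] A[i]=23<=B[j]=23 take 23 → i++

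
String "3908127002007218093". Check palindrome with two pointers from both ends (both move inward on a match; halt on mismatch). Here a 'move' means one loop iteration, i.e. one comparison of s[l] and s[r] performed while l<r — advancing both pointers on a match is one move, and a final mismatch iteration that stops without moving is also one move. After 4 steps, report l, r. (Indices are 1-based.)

l=1 r=19: '3'=='3', l++,r--
l=2 r=18: '9'=='9', l++,r--
l=3 r=17: '0'=='0', l++,r--
l=4 r=16: '8'=='8', l++,r--

l=5, r=15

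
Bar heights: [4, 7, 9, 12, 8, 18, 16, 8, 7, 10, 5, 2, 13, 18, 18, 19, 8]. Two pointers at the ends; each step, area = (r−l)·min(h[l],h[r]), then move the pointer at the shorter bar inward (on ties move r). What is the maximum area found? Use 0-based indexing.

max area = 180

[0,16] min(4,8)*16=64 best=64 * → l++
[1,16] min(7,8)*15=105 best=105 * → l++
[2,16] min(9,8)*14=112 best=112 * → r--
[2,15] min(9,19)*13=117 best=117 * → l++
[3,15] min(12,19)*12=144 best=144 * → l++
[4,15] min(8,19)*11=88 best=144 → l++
[5,15] min(18,19)*10=180 best=180 * → l++
[6,15] min(16,19)*9=144 best=180 → l++
[7,15] min(8,19)*8=64 best=180 → l++
[8,15] min(7,19)*7=49 best=180 → l++
[9,15] min(10,19)*6=60 best=180 → l++
[10,15] min(5,19)*5=25 best=180 → l++
[11,15] min(2,19)*4=8 best=180 → l++
[12,15] min(13,19)*3=39 best=180 → l++
[13,15] min(18,19)*2=36 best=180 → l++
[14,15] min(18,19)*1=18 best=180 → l++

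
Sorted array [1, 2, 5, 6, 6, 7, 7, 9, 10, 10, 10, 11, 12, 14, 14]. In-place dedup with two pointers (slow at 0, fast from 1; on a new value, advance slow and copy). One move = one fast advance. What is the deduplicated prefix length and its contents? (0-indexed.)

slow=0 fast=1: a[fast]=2≠a[slow]=1 write a[1]=2, slow++,fast++
slow=1 fast=2: a[fast]=5≠a[slow]=2 write a[2]=5, slow++,fast++
slow=2 fast=3: a[fast]=6≠a[slow]=5 write a[3]=6, slow++,fast++
slow=3 fast=4: a[fast]=6=a[slow] dup, fast++
slow=3 fast=5: a[fast]=7≠a[slow]=6 write a[4]=7, slow++,fast++
slow=4 fast=6: a[fast]=7=a[slow] dup, fast++
slow=4 fast=7: a[fast]=9≠a[slow]=7 write a[5]=9, slow++,fast++
slow=5 fast=8: a[fast]=10≠a[slow]=9 write a[6]=10, slow++,fast++
slow=6 fast=9: a[fast]=10=a[slow] dup, fast++
slow=6 fast=10: a[fast]=10=a[slow] dup, fast++
slow=6 fast=11: a[fast]=11≠a[slow]=10 write a[7]=11, slow++,fast++
slow=7 fast=12: a[fast]=12≠a[slow]=11 write a[8]=12, slow++,fast++
slow=8 fast=13: a[fast]=14≠a[slow]=12 write a[9]=14, slow++,fast++
slow=9 fast=14: a[fast]=14=a[slow] dup, fast++

length 10; prefix = [1, 2, 5, 6, 7, 9, 10, 11, 12, 14]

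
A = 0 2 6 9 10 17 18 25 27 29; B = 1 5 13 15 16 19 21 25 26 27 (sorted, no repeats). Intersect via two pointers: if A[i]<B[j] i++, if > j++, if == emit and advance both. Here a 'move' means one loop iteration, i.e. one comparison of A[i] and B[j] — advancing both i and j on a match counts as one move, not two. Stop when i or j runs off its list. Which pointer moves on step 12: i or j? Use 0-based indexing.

i=0 j=0: 0<1, i++
i=1 j=0: 2>1, j++
i=1 j=1: 2<5, i++
i=2 j=1: 6>5, j++
i=2 j=2: 6<13, i++
i=3 j=2: 9<13, i++
i=4 j=2: 10<13, i++
i=5 j=2: 17>13, j++
i=5 j=3: 17>15, j++
i=5 j=4: 17>16, j++
i=5 j=5: 17<19, i++
i=6 j=5: 18<19, i++

i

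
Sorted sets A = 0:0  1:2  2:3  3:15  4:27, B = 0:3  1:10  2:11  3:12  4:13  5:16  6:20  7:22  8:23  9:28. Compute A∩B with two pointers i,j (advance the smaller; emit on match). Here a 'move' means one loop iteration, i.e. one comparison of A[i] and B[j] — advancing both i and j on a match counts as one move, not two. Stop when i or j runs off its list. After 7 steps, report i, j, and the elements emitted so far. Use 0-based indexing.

i=0 j=0: 0<3, i++
i=1 j=0: 2<3, i++
i=2 j=0: 3==3 emit, i++,j++
i=3 j=1: 15>10, j++
i=3 j=2: 15>11, j++
i=3 j=3: 15>12, j++
i=3 j=4: 15>13, j++

i=3, j=5, emitted=[3]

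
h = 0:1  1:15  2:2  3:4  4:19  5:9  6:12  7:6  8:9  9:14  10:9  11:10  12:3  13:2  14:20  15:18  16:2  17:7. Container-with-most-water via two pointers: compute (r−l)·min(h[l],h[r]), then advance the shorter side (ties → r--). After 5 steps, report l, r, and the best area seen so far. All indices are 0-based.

[0,17] min(1,7)*17=17 best=17 * → l++
[1,17] min(15,7)*16=112 best=112 * → r--
[1,16] min(15,2)*15=30 best=112 → r--
[1,15] min(15,18)*14=210 best=210 * → l++
[2,15] min(2,18)*13=26 best=210 → l++

l=3, r=15, best area=210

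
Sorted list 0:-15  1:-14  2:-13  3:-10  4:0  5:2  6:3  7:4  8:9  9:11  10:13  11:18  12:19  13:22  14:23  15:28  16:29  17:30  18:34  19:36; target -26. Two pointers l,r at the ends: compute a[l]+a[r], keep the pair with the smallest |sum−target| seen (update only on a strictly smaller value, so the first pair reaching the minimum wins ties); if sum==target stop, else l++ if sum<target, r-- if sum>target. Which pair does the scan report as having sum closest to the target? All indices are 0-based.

l=0 r=19: -15+36=21 d=47 *, r--
l=0 r=18: -15+34=19 d=45 *, r--
l=0 r=17: -15+30=15 d=41 *, r--
l=0 r=16: -15+29=14 d=40 *, r--
l=0 r=15: -15+28=13 d=39 *, r--
l=0 r=14: -15+23=8 d=34 *, r--
l=0 r=13: -15+22=7 d=33 *, r--
l=0 r=12: -15+19=4 d=30 *, r--
l=0 r=11: -15+18=3 d=29 *, r--
l=0 r=10: -15+13=-2 d=24 *, r--
l=0 r=9: -15+11=-4 d=22 *, r--
l=0 r=8: -15+9=-6 d=20 *, r--
l=0 r=7: -15+4=-11 d=15 *, r--
l=0 r=6: -15+3=-12 d=14 *, r--
l=0 r=5: -15+2=-13 d=13 *, r--
l=0 r=4: -15+0=-15 d=11 *, r--
l=0 r=3: -15+-10=-25 d=1 *, r--
l=0 r=2: -15+-13=-28 d=2, l++
l=1 r=2: -14+-13=-27 d=1, l++

pair (-15, -10) with sum -25 (|Δ|=1)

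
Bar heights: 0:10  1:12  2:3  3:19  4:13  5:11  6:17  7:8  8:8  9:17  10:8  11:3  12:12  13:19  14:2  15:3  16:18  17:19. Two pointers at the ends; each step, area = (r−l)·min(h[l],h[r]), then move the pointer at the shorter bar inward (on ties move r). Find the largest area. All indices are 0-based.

max area = 266

l=0 r=17: min(10,19)*17=170 best=170 *, l++
l=1 r=17: min(12,19)*16=192 best=192 *, l++
l=2 r=17: min(3,19)*15=45 best=192, l++
l=3 r=17: min(19,19)*14=266 best=266 *, r--
l=3 r=16: min(19,18)*13=234 best=266, r--
l=3 r=15: min(19,3)*12=36 best=266, r--
l=3 r=14: min(19,2)*11=22 best=266, r--
l=3 r=13: min(19,19)*10=190 best=266, r--
l=3 r=12: min(19,12)*9=108 best=266, r--
l=3 r=11: min(19,3)*8=24 best=266, r--
l=3 r=10: min(19,8)*7=56 best=266, r--
l=3 r=9: min(19,17)*6=102 best=266, r--
l=3 r=8: min(19,8)*5=40 best=266, r--
l=3 r=7: min(19,8)*4=32 best=266, r--
l=3 r=6: min(19,17)*3=51 best=266, r--
l=3 r=5: min(19,11)*2=22 best=266, r--
l=3 r=4: min(19,13)*1=13 best=266, r--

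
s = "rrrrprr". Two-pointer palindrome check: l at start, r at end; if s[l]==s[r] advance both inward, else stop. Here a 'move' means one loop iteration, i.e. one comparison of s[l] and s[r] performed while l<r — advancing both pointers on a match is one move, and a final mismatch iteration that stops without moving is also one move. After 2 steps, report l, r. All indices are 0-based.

[0,6] 'r'=='r' → l++,r--
[1,5] 'r'=='r' → l++,r--

l=2, r=4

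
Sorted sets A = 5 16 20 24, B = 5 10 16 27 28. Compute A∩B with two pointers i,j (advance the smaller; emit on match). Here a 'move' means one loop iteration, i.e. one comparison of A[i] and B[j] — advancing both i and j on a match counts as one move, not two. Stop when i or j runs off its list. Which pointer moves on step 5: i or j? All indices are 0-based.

i=0 j=0: 5==5 emit, i++,j++
i=1 j=1: 16>10, j++
i=1 j=2: 16==16 emit, i++,j++
i=2 j=3: 20<27, i++
i=3 j=3: 24<27, i++

i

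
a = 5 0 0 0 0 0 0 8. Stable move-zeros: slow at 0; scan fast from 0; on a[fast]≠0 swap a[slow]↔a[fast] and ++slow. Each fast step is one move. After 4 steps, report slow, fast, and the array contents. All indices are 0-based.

slow=1, fast=4, a=[5, 0, 0, 0, 0, 0, 0, 8]

slow=0 fast=0: a[fast]=5≠0 swap→a[0]=5, slow++,fast++
slow=1 fast=1: a[fast]=0, fast++
slow=1 fast=2: a[fast]=0, fast++
slow=1 fast=3: a[fast]=0, fast++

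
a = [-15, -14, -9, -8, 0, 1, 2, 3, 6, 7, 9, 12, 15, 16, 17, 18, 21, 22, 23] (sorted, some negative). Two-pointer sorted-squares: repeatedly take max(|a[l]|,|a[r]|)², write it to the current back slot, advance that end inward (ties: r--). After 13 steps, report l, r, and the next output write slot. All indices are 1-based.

l=5, r=10, next write slot=6

l=1 r=19: |-15|<=|23| out[19]=529, r--
l=1 r=18: |-15|<=|22| out[18]=484, r--
l=1 r=17: |-15|<=|21| out[17]=441, r--
l=1 r=16: |-15|<=|18| out[16]=324, r--
l=1 r=15: |-15|<=|17| out[15]=289, r--
l=1 r=14: |-15|<=|16| out[14]=256, r--
l=1 r=13: |-15|<=|15| out[13]=225, r--
l=1 r=12: |-15|>|12| out[12]=225, l++
l=2 r=12: |-14|>|12| out[11]=196, l++
l=3 r=12: |-9|<=|12| out[10]=144, r--
l=3 r=11: |-9|<=|9| out[9]=81, r--
l=3 r=10: |-9|>|7| out[8]=81, l++
l=4 r=10: |-8|>|7| out[7]=64, l++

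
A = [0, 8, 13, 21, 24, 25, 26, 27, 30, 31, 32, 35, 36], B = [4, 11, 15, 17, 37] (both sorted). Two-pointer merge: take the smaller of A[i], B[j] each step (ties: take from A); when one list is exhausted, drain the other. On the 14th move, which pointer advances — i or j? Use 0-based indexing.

i

i=0 j=0: A[i]=0<=B[j]=4 take 0, i++
i=1 j=0: A[i]=8>B[j]=4 take 4, j++
i=1 j=1: A[i]=8<=B[j]=11 take 8, i++
i=2 j=1: A[i]=13>B[j]=11 take 11, j++
i=2 j=2: A[i]=13<=B[j]=15 take 13, i++
i=3 j=2: A[i]=21>B[j]=15 take 15, j++
i=3 j=3: A[i]=21>B[j]=17 take 17, j++
i=3 j=4: A[i]=21<=B[j]=37 take 21, i++
i=4 j=4: A[i]=24<=B[j]=37 take 24, i++
i=5 j=4: A[i]=25<=B[j]=37 take 25, i++
i=6 j=4: A[i]=26<=B[j]=37 take 26, i++
i=7 j=4: A[i]=27<=B[j]=37 take 27, i++
i=8 j=4: A[i]=30<=B[j]=37 take 30, i++
i=9 j=4: A[i]=31<=B[j]=37 take 31, i++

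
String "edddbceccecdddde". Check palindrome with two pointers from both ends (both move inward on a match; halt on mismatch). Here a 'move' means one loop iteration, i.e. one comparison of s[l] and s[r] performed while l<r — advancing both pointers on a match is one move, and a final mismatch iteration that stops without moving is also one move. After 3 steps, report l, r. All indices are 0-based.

l=3, r=12

l=0 r=15: 'e'=='e', l++,r--
l=1 r=14: 'd'=='d', l++,r--
l=2 r=13: 'd'=='d', l++,r--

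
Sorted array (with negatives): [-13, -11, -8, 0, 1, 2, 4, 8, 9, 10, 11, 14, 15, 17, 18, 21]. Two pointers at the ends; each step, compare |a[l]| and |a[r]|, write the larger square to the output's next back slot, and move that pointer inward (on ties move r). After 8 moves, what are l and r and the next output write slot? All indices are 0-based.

l=2, r=9, next write slot=7

[0,15] |-13|<=|21| out[15]=441 → r--
[0,14] |-13|<=|18| out[14]=324 → r--
[0,13] |-13|<=|17| out[13]=289 → r--
[0,12] |-13|<=|15| out[12]=225 → r--
[0,11] |-13|<=|14| out[11]=196 → r--
[0,10] |-13|>|11| out[10]=169 → l++
[1,10] |-11|<=|11| out[9]=121 → r--
[1,9] |-11|>|10| out[8]=121 → l++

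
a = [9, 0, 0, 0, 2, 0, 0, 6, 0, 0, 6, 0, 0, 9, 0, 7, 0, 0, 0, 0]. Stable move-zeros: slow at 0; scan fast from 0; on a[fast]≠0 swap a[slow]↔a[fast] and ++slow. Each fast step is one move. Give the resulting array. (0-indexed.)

slow=0 fast=0: a[fast]=9≠0 swap→a[0]=9, slow++,fast++
slow=1 fast=1: a[fast]=0, fast++
slow=1 fast=2: a[fast]=0, fast++
slow=1 fast=3: a[fast]=0, fast++
slow=1 fast=4: a[fast]=2≠0 swap→a[1]=2, slow++,fast++
slow=2 fast=5: a[fast]=0, fast++
slow=2 fast=6: a[fast]=0, fast++
slow=2 fast=7: a[fast]=6≠0 swap→a[2]=6, slow++,fast++
slow=3 fast=8: a[fast]=0, fast++
slow=3 fast=9: a[fast]=0, fast++
slow=3 fast=10: a[fast]=6≠0 swap→a[3]=6, slow++,fast++
slow=4 fast=11: a[fast]=0, fast++
slow=4 fast=12: a[fast]=0, fast++
slow=4 fast=13: a[fast]=9≠0 swap→a[4]=9, slow++,fast++
slow=5 fast=14: a[fast]=0, fast++
slow=5 fast=15: a[fast]=7≠0 swap→a[5]=7, slow++,fast++
slow=6 fast=16: a[fast]=0, fast++
slow=6 fast=17: a[fast]=0, fast++
slow=6 fast=18: a[fast]=0, fast++
slow=6 fast=19: a[fast]=0, fast++

[9, 2, 6, 6, 9, 7, 0, 0, 0, 0, 0, 0, 0, 0, 0, 0, 0, 0, 0, 0]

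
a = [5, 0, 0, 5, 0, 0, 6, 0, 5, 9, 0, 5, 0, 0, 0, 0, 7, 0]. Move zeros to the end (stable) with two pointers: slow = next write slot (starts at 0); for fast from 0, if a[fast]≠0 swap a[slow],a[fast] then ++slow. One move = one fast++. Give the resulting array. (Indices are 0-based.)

slow=0 fast=0: a[fast]=5≠0 swap→a[0]=5, slow++,fast++
slow=1 fast=1: a[fast]=0, fast++
slow=1 fast=2: a[fast]=0, fast++
slow=1 fast=3: a[fast]=5≠0 swap→a[1]=5, slow++,fast++
slow=2 fast=4: a[fast]=0, fast++
slow=2 fast=5: a[fast]=0, fast++
slow=2 fast=6: a[fast]=6≠0 swap→a[2]=6, slow++,fast++
slow=3 fast=7: a[fast]=0, fast++
slow=3 fast=8: a[fast]=5≠0 swap→a[3]=5, slow++,fast++
slow=4 fast=9: a[fast]=9≠0 swap→a[4]=9, slow++,fast++
slow=5 fast=10: a[fast]=0, fast++
slow=5 fast=11: a[fast]=5≠0 swap→a[5]=5, slow++,fast++
slow=6 fast=12: a[fast]=0, fast++
slow=6 fast=13: a[fast]=0, fast++
slow=6 fast=14: a[fast]=0, fast++
slow=6 fast=15: a[fast]=0, fast++
slow=6 fast=16: a[fast]=7≠0 swap→a[6]=7, slow++,fast++
slow=7 fast=17: a[fast]=0, fast++

[5, 5, 6, 5, 9, 5, 7, 0, 0, 0, 0, 0, 0, 0, 0, 0, 0, 0]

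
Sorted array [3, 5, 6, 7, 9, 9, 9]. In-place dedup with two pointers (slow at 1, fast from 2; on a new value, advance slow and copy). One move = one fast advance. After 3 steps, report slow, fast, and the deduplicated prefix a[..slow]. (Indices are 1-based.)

slow=1 fast=2: a[fast]=5≠a[slow]=3 write a[2]=5, slow++,fast++
slow=2 fast=3: a[fast]=6≠a[slow]=5 write a[3]=6, slow++,fast++
slow=3 fast=4: a[fast]=7≠a[slow]=6 write a[4]=7, slow++,fast++

slow=4, fast=5, prefix=[3, 5, 6, 7]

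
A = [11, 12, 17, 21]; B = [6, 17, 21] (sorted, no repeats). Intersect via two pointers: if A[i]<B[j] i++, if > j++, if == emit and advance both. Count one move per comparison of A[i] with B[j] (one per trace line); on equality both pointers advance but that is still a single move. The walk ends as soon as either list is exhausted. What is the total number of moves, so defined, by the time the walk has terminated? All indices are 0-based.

5 moves

i=0 j=0: 11>6, j++
i=0 j=1: 11<17, i++
i=1 j=1: 12<17, i++
i=2 j=1: 17==17 emit, i++,j++
i=3 j=2: 21==21 emit, i++,j++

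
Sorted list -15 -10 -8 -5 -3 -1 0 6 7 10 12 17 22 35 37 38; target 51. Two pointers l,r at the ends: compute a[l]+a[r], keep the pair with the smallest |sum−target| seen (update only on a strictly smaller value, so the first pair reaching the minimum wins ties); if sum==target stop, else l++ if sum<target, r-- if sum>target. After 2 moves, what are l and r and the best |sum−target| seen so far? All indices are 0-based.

l=0 r=15: -15+38=23 d=28 *, l++
l=1 r=15: -10+38=28 d=23 *, l++

l=2, r=15, best |Δ|=23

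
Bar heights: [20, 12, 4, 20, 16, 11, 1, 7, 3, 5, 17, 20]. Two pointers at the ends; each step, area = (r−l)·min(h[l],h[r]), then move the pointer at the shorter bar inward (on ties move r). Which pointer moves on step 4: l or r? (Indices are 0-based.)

r

[0,11] min(20,20)*11=220 best=220 * → r--
[0,10] min(20,17)*10=170 best=220 → r--
[0,9] min(20,5)*9=45 best=220 → r--
[0,8] min(20,3)*8=24 best=220 → r--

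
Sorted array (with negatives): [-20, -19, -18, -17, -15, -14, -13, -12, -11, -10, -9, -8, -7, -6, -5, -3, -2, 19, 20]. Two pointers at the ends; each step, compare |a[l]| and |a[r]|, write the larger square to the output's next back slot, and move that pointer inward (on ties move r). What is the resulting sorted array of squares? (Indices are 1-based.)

[4, 9, 25, 36, 49, 64, 81, 100, 121, 144, 169, 196, 225, 289, 324, 361, 361, 400, 400]

l=1 r=19: |-20|<=|20| out[19]=400, r--
l=1 r=18: |-20|>|19| out[18]=400, l++
l=2 r=18: |-19|<=|19| out[17]=361, r--
l=2 r=17: |-19|>|-2| out[16]=361, l++
l=3 r=17: |-18|>|-2| out[15]=324, l++
l=4 r=17: |-17|>|-2| out[14]=289, l++
l=5 r=17: |-15|>|-2| out[13]=225, l++
l=6 r=17: |-14|>|-2| out[12]=196, l++
l=7 r=17: |-13|>|-2| out[11]=169, l++
l=8 r=17: |-12|>|-2| out[10]=144, l++
l=9 r=17: |-11|>|-2| out[9]=121, l++
l=10 r=17: |-10|>|-2| out[8]=100, l++
l=11 r=17: |-9|>|-2| out[7]=81, l++
l=12 r=17: |-8|>|-2| out[6]=64, l++
l=13 r=17: |-7|>|-2| out[5]=49, l++
l=14 r=17: |-6|>|-2| out[4]=36, l++
l=15 r=17: |-5|>|-2| out[3]=25, l++
l=16 r=17: |-3|>|-2| out[2]=9, l++
l=17 r=17: |-2|<=|-2| out[1]=4, r--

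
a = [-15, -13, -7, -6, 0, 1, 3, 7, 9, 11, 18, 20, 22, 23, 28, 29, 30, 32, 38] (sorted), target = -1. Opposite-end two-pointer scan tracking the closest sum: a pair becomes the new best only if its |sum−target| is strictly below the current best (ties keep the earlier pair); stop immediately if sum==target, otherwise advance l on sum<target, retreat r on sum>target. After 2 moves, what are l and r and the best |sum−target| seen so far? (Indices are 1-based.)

l=1, r=17, best |Δ|=18

l=1 r=19: -15+38=23 d=24 *, r--
l=1 r=18: -15+32=17 d=18 *, r--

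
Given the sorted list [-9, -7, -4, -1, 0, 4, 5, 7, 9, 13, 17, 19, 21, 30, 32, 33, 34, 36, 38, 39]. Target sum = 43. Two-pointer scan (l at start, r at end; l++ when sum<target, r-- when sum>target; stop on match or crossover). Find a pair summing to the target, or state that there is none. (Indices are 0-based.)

l=0 r=19: -9+39=30 <43, l++
l=1 r=19: -7+39=32 <43, l++
l=2 r=19: -4+39=35 <43, l++
l=3 r=19: -1+39=38 <43, l++
l=4 r=19: 0+39=39 <43, l++
l=5 r=19: 4+39=43, found

(4, 39)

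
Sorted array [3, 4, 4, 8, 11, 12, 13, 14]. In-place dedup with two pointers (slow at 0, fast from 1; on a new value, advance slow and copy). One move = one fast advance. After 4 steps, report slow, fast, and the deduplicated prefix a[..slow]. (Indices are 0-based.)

slow=0 fast=1: a[fast]=4≠a[slow]=3 write a[1]=4, slow++,fast++
slow=1 fast=2: a[fast]=4=a[slow] dup, fast++
slow=1 fast=3: a[fast]=8≠a[slow]=4 write a[2]=8, slow++,fast++
slow=2 fast=4: a[fast]=11≠a[slow]=8 write a[3]=11, slow++,fast++

slow=3, fast=5, prefix=[3, 4, 8, 11]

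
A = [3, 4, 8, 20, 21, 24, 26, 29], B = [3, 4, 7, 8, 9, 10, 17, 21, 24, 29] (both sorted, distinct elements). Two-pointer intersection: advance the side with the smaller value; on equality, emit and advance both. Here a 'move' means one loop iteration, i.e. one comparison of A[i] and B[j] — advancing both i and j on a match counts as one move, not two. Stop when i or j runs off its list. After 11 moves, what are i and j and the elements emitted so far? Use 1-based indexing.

i=8, j=10, emitted=[3, 4, 8, 21, 24]

i=1 j=1: 3==3 emit, i++,j++
i=2 j=2: 4==4 emit, i++,j++
i=3 j=3: 8>7, j++
i=3 j=4: 8==8 emit, i++,j++
i=4 j=5: 20>9, j++
i=4 j=6: 20>10, j++
i=4 j=7: 20>17, j++
i=4 j=8: 20<21, i++
i=5 j=8: 21==21 emit, i++,j++
i=6 j=9: 24==24 emit, i++,j++
i=7 j=10: 26<29, i++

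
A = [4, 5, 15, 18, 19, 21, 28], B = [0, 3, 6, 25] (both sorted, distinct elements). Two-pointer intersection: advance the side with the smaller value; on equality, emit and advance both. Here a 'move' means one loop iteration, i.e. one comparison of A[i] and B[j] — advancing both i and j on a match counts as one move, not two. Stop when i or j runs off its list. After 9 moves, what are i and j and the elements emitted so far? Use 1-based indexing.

i=1 j=1: 4>0, j++
i=1 j=2: 4>3, j++
i=1 j=3: 4<6, i++
i=2 j=3: 5<6, i++
i=3 j=3: 15>6, j++
i=3 j=4: 15<25, i++
i=4 j=4: 18<25, i++
i=5 j=4: 19<25, i++
i=6 j=4: 21<25, i++

i=7, j=4, emitted=[]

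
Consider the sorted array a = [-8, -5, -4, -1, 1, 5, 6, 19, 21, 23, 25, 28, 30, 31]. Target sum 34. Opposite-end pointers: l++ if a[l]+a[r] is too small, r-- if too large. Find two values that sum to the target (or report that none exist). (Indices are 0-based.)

l=0 r=13: -8+31=23 <34, l++
l=1 r=13: -5+31=26 <34, l++
l=2 r=13: -4+31=27 <34, l++
l=3 r=13: -1+31=30 <34, l++
l=4 r=13: 1+31=32 <34, l++
l=5 r=13: 5+31=36 >34, r--
l=5 r=12: 5+30=35 >34, r--
l=5 r=11: 5+28=33 <34, l++
l=6 r=11: 6+28=34, found

(6, 28)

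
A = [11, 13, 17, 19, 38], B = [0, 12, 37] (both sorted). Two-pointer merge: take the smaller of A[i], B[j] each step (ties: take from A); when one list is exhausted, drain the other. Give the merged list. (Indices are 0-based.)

[0, 11, 12, 13, 17, 19, 37, 38]

i=0 j=0: A[i]=11>B[j]=0 take 0, j++
i=0 j=1: A[i]=11<=B[j]=12 take 11, i++
i=1 j=1: A[i]=13>B[j]=12 take 12, j++
i=1 j=2: A[i]=13<=B[j]=37 take 13, i++
i=2 j=2: A[i]=17<=B[j]=37 take 17, i++
i=3 j=2: A[i]=19<=B[j]=37 take 19, i++
i=4 j=2: A[i]=38>B[j]=37 take 37, j++
i=4 j=3: B done, take A[i]=38, i++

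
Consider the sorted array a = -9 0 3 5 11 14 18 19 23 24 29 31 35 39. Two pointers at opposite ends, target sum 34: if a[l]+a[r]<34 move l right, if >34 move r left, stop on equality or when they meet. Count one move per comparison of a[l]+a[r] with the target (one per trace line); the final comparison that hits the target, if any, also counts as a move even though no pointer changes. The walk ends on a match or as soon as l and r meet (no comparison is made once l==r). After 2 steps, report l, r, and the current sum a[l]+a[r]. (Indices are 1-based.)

l=2, r=13, sum=35

[1,14] -9+39=30 <34 → l++
[2,14] 0+39=39 >34 → r--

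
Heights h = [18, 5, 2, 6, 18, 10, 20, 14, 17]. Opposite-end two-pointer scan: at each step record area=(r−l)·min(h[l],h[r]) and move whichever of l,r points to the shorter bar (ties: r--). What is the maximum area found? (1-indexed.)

max area = 136

l=1 r=9: min(18,17)*8=136 best=136 *, r--
l=1 r=8: min(18,14)*7=98 best=136, r--
l=1 r=7: min(18,20)*6=108 best=136, l++
l=2 r=7: min(5,20)*5=25 best=136, l++
l=3 r=7: min(2,20)*4=8 best=136, l++
l=4 r=7: min(6,20)*3=18 best=136, l++
l=5 r=7: min(18,20)*2=36 best=136, l++
l=6 r=7: min(10,20)*1=10 best=136, l++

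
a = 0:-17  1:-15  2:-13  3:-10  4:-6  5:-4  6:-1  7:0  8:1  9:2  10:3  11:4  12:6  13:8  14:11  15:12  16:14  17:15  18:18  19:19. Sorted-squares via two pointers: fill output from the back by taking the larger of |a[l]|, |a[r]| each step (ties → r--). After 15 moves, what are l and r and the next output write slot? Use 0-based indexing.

[0,19] |-17|<=|19| out[19]=361 → r--
[0,18] |-17|<=|18| out[18]=324 → r--
[0,17] |-17|>|15| out[17]=289 → l++
[1,17] |-15|<=|15| out[16]=225 → r--
[1,16] |-15|>|14| out[15]=225 → l++
[2,16] |-13|<=|14| out[14]=196 → r--
[2,15] |-13|>|12| out[13]=169 → l++
[3,15] |-10|<=|12| out[12]=144 → r--
[3,14] |-10|<=|11| out[11]=121 → r--
[3,13] |-10|>|8| out[10]=100 → l++
[4,13] |-6|<=|8| out[9]=64 → r--
[4,12] |-6|<=|6| out[8]=36 → r--
[4,11] |-6|>|4| out[7]=36 → l++
[5,11] |-4|<=|4| out[6]=16 → r--
[5,10] |-4|>|3| out[5]=16 → l++

l=6, r=10, next write slot=4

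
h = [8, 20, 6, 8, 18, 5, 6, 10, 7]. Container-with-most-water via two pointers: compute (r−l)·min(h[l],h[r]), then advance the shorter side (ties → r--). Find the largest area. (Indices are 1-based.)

l=1 r=9: min(8,7)*8=56 best=56 *, r--
l=1 r=8: min(8,10)*7=56 best=56, l++
l=2 r=8: min(20,10)*6=60 best=60 *, r--
l=2 r=7: min(20,6)*5=30 best=60, r--
l=2 r=6: min(20,5)*4=20 best=60, r--
l=2 r=5: min(20,18)*3=54 best=60, r--
l=2 r=4: min(20,8)*2=16 best=60, r--
l=2 r=3: min(20,6)*1=6 best=60, r--

max area = 60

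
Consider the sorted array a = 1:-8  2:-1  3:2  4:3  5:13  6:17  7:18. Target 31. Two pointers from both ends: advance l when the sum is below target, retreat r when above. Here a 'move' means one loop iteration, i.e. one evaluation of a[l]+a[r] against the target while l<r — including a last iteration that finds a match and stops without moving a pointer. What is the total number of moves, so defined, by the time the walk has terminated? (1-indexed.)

[1,7] -8+18=10 <31 → l++
[2,7] -1+18=17 <31 → l++
[3,7] 2+18=20 <31 → l++
[4,7] 3+18=21 <31 → l++
[5,7] 13+18=31 → found

5 moves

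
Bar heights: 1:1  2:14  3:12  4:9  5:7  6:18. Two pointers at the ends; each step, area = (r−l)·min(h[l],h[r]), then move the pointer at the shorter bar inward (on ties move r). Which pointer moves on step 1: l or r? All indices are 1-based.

l=1 r=6: min(1,18)*5=5 best=5 *, l++

l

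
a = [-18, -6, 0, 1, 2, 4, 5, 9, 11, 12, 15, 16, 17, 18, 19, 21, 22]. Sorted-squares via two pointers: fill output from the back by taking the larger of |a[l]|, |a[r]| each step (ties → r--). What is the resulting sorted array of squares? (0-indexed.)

[0,16] |-18|<=|22| out[16]=484 → r--
[0,15] |-18|<=|21| out[15]=441 → r--
[0,14] |-18|<=|19| out[14]=361 → r--
[0,13] |-18|<=|18| out[13]=324 → r--
[0,12] |-18|>|17| out[12]=324 → l++
[1,12] |-6|<=|17| out[11]=289 → r--
[1,11] |-6|<=|16| out[10]=256 → r--
[1,10] |-6|<=|15| out[9]=225 → r--
[1,9] |-6|<=|12| out[8]=144 → r--
[1,8] |-6|<=|11| out[7]=121 → r--
[1,7] |-6|<=|9| out[6]=81 → r--
[1,6] |-6|>|5| out[5]=36 → l++
[2,6] |0|<=|5| out[4]=25 → r--
[2,5] |0|<=|4| out[3]=16 → r--
[2,4] |0|<=|2| out[2]=4 → r--
[2,3] |0|<=|1| out[1]=1 → r--
[2,2] |0|<=|0| out[0]=0 → r--

[0, 1, 4, 16, 25, 36, 81, 121, 144, 225, 256, 289, 324, 324, 361, 441, 484]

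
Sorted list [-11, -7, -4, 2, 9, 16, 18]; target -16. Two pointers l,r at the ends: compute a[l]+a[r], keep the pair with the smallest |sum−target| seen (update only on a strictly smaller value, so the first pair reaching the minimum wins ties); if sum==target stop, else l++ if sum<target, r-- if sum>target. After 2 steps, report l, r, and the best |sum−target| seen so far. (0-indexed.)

l=0 r=6: -11+18=7 d=23 *, r--
l=0 r=5: -11+16=5 d=21 *, r--

l=0, r=4, best |Δ|=21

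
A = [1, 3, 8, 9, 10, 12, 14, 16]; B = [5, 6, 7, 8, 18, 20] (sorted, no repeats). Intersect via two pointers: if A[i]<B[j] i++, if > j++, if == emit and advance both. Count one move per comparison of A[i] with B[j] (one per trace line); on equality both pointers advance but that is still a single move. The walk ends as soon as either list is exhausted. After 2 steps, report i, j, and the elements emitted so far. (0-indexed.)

i=2, j=0, emitted=[]

i=0 j=0: 1<5, i++
i=1 j=0: 3<5, i++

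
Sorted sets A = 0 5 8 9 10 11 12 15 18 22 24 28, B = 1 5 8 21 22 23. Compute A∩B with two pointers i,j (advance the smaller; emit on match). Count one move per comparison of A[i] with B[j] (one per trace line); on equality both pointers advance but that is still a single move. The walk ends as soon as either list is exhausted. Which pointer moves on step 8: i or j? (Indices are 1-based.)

[i=1,j=1] 0<1 → i++
[i=2,j=1] 5>1 → j++
[i=2,j=2] 5==5 emit → i++,j++
[i=3,j=3] 8==8 emit → i++,j++
[i=4,j=4] 9<21 → i++
[i=5,j=4] 10<21 → i++
[i=6,j=4] 11<21 → i++
[i=7,j=4] 12<21 → i++

i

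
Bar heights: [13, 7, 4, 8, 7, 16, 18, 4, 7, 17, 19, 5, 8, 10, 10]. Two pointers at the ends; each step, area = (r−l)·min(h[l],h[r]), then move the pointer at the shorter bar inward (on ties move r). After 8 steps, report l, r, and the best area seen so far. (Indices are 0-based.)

l=0 r=14: min(13,10)*14=140 best=140 *, r--
l=0 r=13: min(13,10)*13=130 best=140, r--
l=0 r=12: min(13,8)*12=96 best=140, r--
l=0 r=11: min(13,5)*11=55 best=140, r--
l=0 r=10: min(13,19)*10=130 best=140, l++
l=1 r=10: min(7,19)*9=63 best=140, l++
l=2 r=10: min(4,19)*8=32 best=140, l++
l=3 r=10: min(8,19)*7=56 best=140, l++

l=4, r=10, best area=140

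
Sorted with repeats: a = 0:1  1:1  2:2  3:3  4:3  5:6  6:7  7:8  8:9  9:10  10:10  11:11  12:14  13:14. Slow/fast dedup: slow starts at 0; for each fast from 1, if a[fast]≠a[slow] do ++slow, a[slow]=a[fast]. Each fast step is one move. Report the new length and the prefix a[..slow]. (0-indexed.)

length 10; prefix = [1, 2, 3, 6, 7, 8, 9, 10, 11, 14]

slow=0 fast=1: a[fast]=1=a[slow] dup, fast++
slow=0 fast=2: a[fast]=2≠a[slow]=1 write a[1]=2, slow++,fast++
slow=1 fast=3: a[fast]=3≠a[slow]=2 write a[2]=3, slow++,fast++
slow=2 fast=4: a[fast]=3=a[slow] dup, fast++
slow=2 fast=5: a[fast]=6≠a[slow]=3 write a[3]=6, slow++,fast++
slow=3 fast=6: a[fast]=7≠a[slow]=6 write a[4]=7, slow++,fast++
slow=4 fast=7: a[fast]=8≠a[slow]=7 write a[5]=8, slow++,fast++
slow=5 fast=8: a[fast]=9≠a[slow]=8 write a[6]=9, slow++,fast++
slow=6 fast=9: a[fast]=10≠a[slow]=9 write a[7]=10, slow++,fast++
slow=7 fast=10: a[fast]=10=a[slow] dup, fast++
slow=7 fast=11: a[fast]=11≠a[slow]=10 write a[8]=11, slow++,fast++
slow=8 fast=12: a[fast]=14≠a[slow]=11 write a[9]=14, slow++,fast++
slow=9 fast=13: a[fast]=14=a[slow] dup, fast++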